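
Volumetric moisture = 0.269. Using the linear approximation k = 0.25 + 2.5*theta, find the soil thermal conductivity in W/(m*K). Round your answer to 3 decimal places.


Step 1: k = 0.25 + 2.5 * theta
Step 2: k = 0.25 + 2.5 * 0.269
Step 3: k = 0.25 + 0.673
Step 4: k = 0.923 W/(m*K)

0.923


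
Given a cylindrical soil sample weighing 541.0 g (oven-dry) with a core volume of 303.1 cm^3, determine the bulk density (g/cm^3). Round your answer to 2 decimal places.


Step 1: Identify the formula: BD = dry mass / volume
Step 2: Substitute values: BD = 541.0 / 303.1
Step 3: BD = 1.78 g/cm^3

1.78


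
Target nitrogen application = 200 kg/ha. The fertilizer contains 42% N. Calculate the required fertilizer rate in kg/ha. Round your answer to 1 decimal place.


Step 1: Fertilizer rate = target N / (N content / 100)
Step 2: Rate = 200 / (42 / 100)
Step 3: Rate = 200 / 0.42
Step 4: Rate = 476.2 kg/ha

476.2


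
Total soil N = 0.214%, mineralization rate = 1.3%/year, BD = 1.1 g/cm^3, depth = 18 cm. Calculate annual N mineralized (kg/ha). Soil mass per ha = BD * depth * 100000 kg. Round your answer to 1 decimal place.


Step 1: Soil mass per ha = BD * depth * 100000 = 1.1 * 18 * 100000 = 1980000 kg
Step 2: Total N pool = soil mass * N%/100 = 1980000 * 0.214/100 = 4237.2 kg/ha
Step 3: N mineralized = N pool * rate%/100 = 4237.2 * 1.3/100 = 55.1 kg/ha/yr

55.1


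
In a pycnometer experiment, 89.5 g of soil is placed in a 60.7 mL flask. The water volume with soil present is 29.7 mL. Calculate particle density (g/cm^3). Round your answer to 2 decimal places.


Step 1: Volume of solids = flask volume - water volume with soil
Step 2: V_solids = 60.7 - 29.7 = 31.0 mL
Step 3: Particle density = mass / V_solids = 89.5 / 31.0 = 2.89 g/cm^3

2.89


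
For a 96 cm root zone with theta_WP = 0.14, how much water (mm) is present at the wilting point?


Step 1: Water (mm) = theta_WP * depth * 10
Step 2: Water = 0.14 * 96 * 10
Step 3: Water = 134.4 mm

134.4


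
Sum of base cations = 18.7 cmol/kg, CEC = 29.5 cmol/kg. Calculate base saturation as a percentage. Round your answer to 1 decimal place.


Step 1: BS = 100 * (sum of bases) / CEC
Step 2: BS = 100 * 18.7 / 29.5
Step 3: BS = 63.4%

63.4


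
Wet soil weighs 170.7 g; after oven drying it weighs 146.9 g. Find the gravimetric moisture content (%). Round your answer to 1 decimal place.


Step 1: Water mass = wet - dry = 170.7 - 146.9 = 23.8 g
Step 2: w = 100 * water mass / dry mass
Step 3: w = 100 * 23.8 / 146.9 = 16.2%

16.2


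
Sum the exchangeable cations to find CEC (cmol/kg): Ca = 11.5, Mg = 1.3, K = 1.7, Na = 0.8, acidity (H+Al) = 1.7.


Step 1: CEC = Ca + Mg + K + Na + (H+Al)
Step 2: CEC = 11.5 + 1.3 + 1.7 + 0.8 + 1.7
Step 3: CEC = 17.0 cmol/kg

17.0


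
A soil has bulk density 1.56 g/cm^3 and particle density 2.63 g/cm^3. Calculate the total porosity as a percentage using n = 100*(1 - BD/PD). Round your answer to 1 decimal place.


Step 1: Formula: n = 100 * (1 - BD / PD)
Step 2: n = 100 * (1 - 1.56 / 2.63)
Step 3: n = 100 * (1 - 0.59316)
Step 4: n = 40.7%

40.7


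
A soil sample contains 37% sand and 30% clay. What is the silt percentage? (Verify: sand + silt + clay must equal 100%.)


Step 1: sand + silt + clay = 100%
Step 2: silt = 100 - sand - clay
Step 3: silt = 100 - 37 - 30
Step 4: silt = 33%

33


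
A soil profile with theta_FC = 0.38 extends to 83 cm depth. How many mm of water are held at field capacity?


Step 1: Water (mm) = theta_FC * depth (cm) * 10
Step 2: Water = 0.38 * 83 * 10
Step 3: Water = 315.4 mm

315.4


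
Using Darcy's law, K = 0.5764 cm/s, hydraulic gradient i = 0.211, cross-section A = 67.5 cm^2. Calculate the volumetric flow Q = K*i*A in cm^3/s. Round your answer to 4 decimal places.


Step 1: Apply Darcy's law: Q = K * i * A
Step 2: Q = 0.5764 * 0.211 * 67.5
Step 3: Q = 8.2094 cm^3/s

8.2094


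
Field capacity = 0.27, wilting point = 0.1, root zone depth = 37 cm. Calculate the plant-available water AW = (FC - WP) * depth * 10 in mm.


Step 1: Available water = (FC - WP) * depth * 10
Step 2: AW = (0.27 - 0.1) * 37 * 10
Step 3: AW = 0.17 * 37 * 10
Step 4: AW = 62.9 mm

62.9


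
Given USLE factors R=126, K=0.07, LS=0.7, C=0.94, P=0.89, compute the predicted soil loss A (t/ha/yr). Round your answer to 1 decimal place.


Step 1: A = R * K * LS * C * P
Step 2: R * K = 126 * 0.07 = 8.82
Step 3: (R*K) * LS = 8.82 * 0.7 = 6.174
Step 4: * C * P = 6.174 * 0.94 * 0.89 = 5.2
Step 5: A = 5.2 t/(ha*yr)

5.2


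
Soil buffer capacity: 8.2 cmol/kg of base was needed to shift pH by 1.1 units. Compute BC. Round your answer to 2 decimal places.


Step 1: BC = change in base / change in pH
Step 2: BC = 8.2 / 1.1
Step 3: BC = 7.45 cmol/(kg*pH unit)

7.45


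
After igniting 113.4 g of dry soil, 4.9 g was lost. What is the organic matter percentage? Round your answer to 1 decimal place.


Step 1: OM% = 100 * LOI / sample mass
Step 2: OM = 100 * 4.9 / 113.4
Step 3: OM = 4.3%

4.3


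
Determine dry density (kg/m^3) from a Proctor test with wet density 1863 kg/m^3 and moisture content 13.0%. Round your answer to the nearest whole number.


Step 1: Dry density = wet density / (1 + w/100)
Step 2: Dry density = 1863 / (1 + 13.0/100)
Step 3: Dry density = 1863 / 1.13
Step 4: Dry density = 1649 kg/m^3

1649


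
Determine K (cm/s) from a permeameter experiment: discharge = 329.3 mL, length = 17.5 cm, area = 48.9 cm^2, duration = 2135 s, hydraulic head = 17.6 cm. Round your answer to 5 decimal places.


Step 1: K = Q * L / (A * t * h)
Step 2: Numerator = 329.3 * 17.5 = 5762.75
Step 3: Denominator = 48.9 * 2135 * 17.6 = 1837466.4
Step 4: K = 5762.75 / 1837466.4 = 0.00314 cm/s

0.00314


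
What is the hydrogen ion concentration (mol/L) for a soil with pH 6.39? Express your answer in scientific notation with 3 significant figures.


Step 1: [H+] = 10^(-pH)
Step 2: [H+] = 10^(-6.39)
Step 3: [H+] = 4.07e-07 mol/L

4.07e-07


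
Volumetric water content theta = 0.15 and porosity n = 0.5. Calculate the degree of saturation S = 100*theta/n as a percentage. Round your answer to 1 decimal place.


Step 1: S = 100 * theta_v / n
Step 2: S = 100 * 0.15 / 0.5
Step 3: S = 30.0%

30.0


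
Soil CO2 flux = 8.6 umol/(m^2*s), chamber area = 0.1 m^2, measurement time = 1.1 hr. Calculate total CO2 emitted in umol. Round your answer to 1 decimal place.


Step 1: Convert time to seconds: 1.1 hr * 3600 = 3960.0 s
Step 2: Total = flux * area * time_s
Step 3: Total = 8.6 * 0.1 * 3960.0
Step 4: Total = 3405.6 umol

3405.6


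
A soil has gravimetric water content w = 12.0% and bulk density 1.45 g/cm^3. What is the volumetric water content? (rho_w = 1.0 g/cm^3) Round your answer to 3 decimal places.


Step 1: theta = (w / 100) * BD / rho_w
Step 2: theta = (12.0 / 100) * 1.45 / 1.0
Step 3: theta = 0.12 * 1.45
Step 4: theta = 0.174

0.174


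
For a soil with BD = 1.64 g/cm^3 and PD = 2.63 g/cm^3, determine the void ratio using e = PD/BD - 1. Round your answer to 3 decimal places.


Step 1: e = PD / BD - 1
Step 2: e = 2.63 / 1.64 - 1
Step 3: e = 1.60366 - 1
Step 4: e = 0.604

0.604


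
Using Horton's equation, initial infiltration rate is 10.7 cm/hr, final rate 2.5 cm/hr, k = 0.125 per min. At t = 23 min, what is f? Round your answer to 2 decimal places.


Step 1: f = fc + (f0 - fc) * exp(-k * t)
Step 2: exp(-0.125 * 23) = 0.056416
Step 3: f = 2.5 + (10.7 - 2.5) * 0.056416
Step 4: f = 2.5 + 8.2 * 0.056416
Step 5: f = 2.96 cm/hr

2.96


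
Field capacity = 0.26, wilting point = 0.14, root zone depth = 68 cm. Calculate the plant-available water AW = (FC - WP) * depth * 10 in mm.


Step 1: Available water = (FC - WP) * depth * 10
Step 2: AW = (0.26 - 0.14) * 68 * 10
Step 3: AW = 0.12 * 68 * 10
Step 4: AW = 81.6 mm

81.6


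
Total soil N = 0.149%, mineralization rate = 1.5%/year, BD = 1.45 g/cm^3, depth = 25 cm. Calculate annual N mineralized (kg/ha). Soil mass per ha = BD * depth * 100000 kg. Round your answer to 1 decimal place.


Step 1: Soil mass per ha = BD * depth * 100000 = 1.45 * 25 * 100000 = 3625000 kg
Step 2: Total N pool = soil mass * N%/100 = 3625000 * 0.149/100 = 5401.25 kg/ha
Step 3: N mineralized = N pool * rate%/100 = 5401.25 * 1.5/100 = 81.0 kg/ha/yr

81.0


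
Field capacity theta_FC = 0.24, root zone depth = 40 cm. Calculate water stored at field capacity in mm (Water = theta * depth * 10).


Step 1: Water (mm) = theta_FC * depth (cm) * 10
Step 2: Water = 0.24 * 40 * 10
Step 3: Water = 96.0 mm

96.0


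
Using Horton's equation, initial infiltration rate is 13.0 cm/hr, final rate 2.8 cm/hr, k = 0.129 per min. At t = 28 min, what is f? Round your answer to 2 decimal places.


Step 1: f = fc + (f0 - fc) * exp(-k * t)
Step 2: exp(-0.129 * 28) = 0.026998
Step 3: f = 2.8 + (13.0 - 2.8) * 0.026998
Step 4: f = 2.8 + 10.2 * 0.026998
Step 5: f = 3.08 cm/hr

3.08


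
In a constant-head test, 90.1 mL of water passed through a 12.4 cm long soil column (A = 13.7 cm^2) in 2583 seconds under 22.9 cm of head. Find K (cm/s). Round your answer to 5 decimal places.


Step 1: K = Q * L / (A * t * h)
Step 2: Numerator = 90.1 * 12.4 = 1117.24
Step 3: Denominator = 13.7 * 2583 * 22.9 = 810364.59
Step 4: K = 1117.24 / 810364.59 = 0.00138 cm/s

0.00138


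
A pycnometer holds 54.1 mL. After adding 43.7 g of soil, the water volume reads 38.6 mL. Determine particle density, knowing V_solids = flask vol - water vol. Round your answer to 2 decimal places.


Step 1: Volume of solids = flask volume - water volume with soil
Step 2: V_solids = 54.1 - 38.6 = 15.5 mL
Step 3: Particle density = mass / V_solids = 43.7 / 15.5 = 2.82 g/cm^3

2.82


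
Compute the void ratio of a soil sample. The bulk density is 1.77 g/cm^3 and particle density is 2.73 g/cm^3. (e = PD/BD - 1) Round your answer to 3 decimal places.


Step 1: e = PD / BD - 1
Step 2: e = 2.73 / 1.77 - 1
Step 3: e = 1.54237 - 1
Step 4: e = 0.542

0.542


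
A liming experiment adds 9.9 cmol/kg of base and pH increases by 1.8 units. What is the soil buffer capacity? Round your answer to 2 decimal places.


Step 1: BC = change in base / change in pH
Step 2: BC = 9.9 / 1.8
Step 3: BC = 5.5 cmol/(kg*pH unit)

5.5


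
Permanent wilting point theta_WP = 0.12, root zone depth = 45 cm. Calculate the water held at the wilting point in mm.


Step 1: Water (mm) = theta_WP * depth * 10
Step 2: Water = 0.12 * 45 * 10
Step 3: Water = 54.0 mm

54.0


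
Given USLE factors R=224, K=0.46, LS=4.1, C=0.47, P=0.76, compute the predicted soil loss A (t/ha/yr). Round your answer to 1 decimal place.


Step 1: A = R * K * LS * C * P
Step 2: R * K = 224 * 0.46 = 103.04
Step 3: (R*K) * LS = 103.04 * 4.1 = 422.464
Step 4: * C * P = 422.464 * 0.47 * 0.76 = 150.9
Step 5: A = 150.9 t/(ha*yr)

150.9


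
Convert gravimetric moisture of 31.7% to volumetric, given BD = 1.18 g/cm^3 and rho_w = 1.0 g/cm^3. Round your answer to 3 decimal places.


Step 1: theta = (w / 100) * BD / rho_w
Step 2: theta = (31.7 / 100) * 1.18 / 1.0
Step 3: theta = 0.317 * 1.18
Step 4: theta = 0.374

0.374


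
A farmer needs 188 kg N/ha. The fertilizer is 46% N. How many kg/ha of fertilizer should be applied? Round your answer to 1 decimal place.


Step 1: Fertilizer rate = target N / (N content / 100)
Step 2: Rate = 188 / (46 / 100)
Step 3: Rate = 188 / 0.46
Step 4: Rate = 408.7 kg/ha

408.7


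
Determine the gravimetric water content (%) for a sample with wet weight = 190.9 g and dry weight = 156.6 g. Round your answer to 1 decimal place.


Step 1: Water mass = wet - dry = 190.9 - 156.6 = 34.3 g
Step 2: w = 100 * water mass / dry mass
Step 3: w = 100 * 34.3 / 156.6 = 21.9%

21.9


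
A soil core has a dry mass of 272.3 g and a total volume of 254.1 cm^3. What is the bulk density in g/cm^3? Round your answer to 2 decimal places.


Step 1: Identify the formula: BD = dry mass / volume
Step 2: Substitute values: BD = 272.3 / 254.1
Step 3: BD = 1.07 g/cm^3

1.07


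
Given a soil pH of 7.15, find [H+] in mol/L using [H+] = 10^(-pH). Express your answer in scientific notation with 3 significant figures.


Step 1: [H+] = 10^(-pH)
Step 2: [H+] = 10^(-7.15)
Step 3: [H+] = 7.08e-08 mol/L

7.08e-08


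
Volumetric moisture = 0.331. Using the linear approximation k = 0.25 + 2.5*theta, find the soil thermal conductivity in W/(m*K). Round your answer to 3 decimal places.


Step 1: k = 0.25 + 2.5 * theta
Step 2: k = 0.25 + 2.5 * 0.331
Step 3: k = 0.25 + 0.828
Step 4: k = 1.078 W/(m*K)

1.078


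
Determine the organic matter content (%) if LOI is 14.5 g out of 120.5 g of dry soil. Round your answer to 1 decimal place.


Step 1: OM% = 100 * LOI / sample mass
Step 2: OM = 100 * 14.5 / 120.5
Step 3: OM = 12.0%

12.0


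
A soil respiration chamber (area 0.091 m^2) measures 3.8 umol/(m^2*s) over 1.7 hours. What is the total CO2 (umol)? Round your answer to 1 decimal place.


Step 1: Convert time to seconds: 1.7 hr * 3600 = 6120.0 s
Step 2: Total = flux * area * time_s
Step 3: Total = 3.8 * 0.091 * 6120.0
Step 4: Total = 2116.3 umol

2116.3


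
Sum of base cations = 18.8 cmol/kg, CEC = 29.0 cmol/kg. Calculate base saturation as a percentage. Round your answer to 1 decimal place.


Step 1: BS = 100 * (sum of bases) / CEC
Step 2: BS = 100 * 18.8 / 29.0
Step 3: BS = 64.8%

64.8


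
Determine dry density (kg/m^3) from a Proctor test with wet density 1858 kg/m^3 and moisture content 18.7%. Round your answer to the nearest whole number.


Step 1: Dry density = wet density / (1 + w/100)
Step 2: Dry density = 1858 / (1 + 18.7/100)
Step 3: Dry density = 1858 / 1.187
Step 4: Dry density = 1565 kg/m^3

1565


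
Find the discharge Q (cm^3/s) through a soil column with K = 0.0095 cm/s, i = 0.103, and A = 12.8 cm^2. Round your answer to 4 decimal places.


Step 1: Apply Darcy's law: Q = K * i * A
Step 2: Q = 0.0095 * 0.103 * 12.8
Step 3: Q = 0.0125 cm^3/s

0.0125


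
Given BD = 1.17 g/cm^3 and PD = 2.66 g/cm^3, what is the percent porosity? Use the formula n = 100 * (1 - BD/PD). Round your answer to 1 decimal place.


Step 1: Formula: n = 100 * (1 - BD / PD)
Step 2: n = 100 * (1 - 1.17 / 2.66)
Step 3: n = 100 * (1 - 0.43985)
Step 4: n = 56.0%

56.0


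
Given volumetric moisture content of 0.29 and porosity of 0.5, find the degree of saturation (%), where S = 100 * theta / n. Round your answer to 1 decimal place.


Step 1: S = 100 * theta_v / n
Step 2: S = 100 * 0.29 / 0.5
Step 3: S = 58.0%

58.0


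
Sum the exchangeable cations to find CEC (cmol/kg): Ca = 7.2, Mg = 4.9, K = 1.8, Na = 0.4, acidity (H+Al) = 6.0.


Step 1: CEC = Ca + Mg + K + Na + (H+Al)
Step 2: CEC = 7.2 + 4.9 + 1.8 + 0.4 + 6.0
Step 3: CEC = 20.3 cmol/kg

20.3


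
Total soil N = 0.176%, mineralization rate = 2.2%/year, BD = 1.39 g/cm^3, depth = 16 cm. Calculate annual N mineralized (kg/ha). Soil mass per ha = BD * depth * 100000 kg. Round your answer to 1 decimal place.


Step 1: Soil mass per ha = BD * depth * 100000 = 1.39 * 16 * 100000 = 2224000 kg
Step 2: Total N pool = soil mass * N%/100 = 2224000 * 0.176/100 = 3914.24 kg/ha
Step 3: N mineralized = N pool * rate%/100 = 3914.24 * 2.2/100 = 86.1 kg/ha/yr

86.1


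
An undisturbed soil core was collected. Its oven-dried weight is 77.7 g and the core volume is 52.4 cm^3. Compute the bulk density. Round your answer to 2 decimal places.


Step 1: Identify the formula: BD = dry mass / volume
Step 2: Substitute values: BD = 77.7 / 52.4
Step 3: BD = 1.48 g/cm^3

1.48


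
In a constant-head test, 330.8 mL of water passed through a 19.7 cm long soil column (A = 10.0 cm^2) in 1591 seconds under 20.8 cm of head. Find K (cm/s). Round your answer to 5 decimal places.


Step 1: K = Q * L / (A * t * h)
Step 2: Numerator = 330.8 * 19.7 = 6516.76
Step 3: Denominator = 10.0 * 1591 * 20.8 = 330928.0
Step 4: K = 6516.76 / 330928.0 = 0.01969 cm/s

0.01969


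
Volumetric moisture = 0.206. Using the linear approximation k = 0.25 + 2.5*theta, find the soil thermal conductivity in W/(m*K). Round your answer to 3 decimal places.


Step 1: k = 0.25 + 2.5 * theta
Step 2: k = 0.25 + 2.5 * 0.206
Step 3: k = 0.25 + 0.515
Step 4: k = 0.765 W/(m*K)

0.765


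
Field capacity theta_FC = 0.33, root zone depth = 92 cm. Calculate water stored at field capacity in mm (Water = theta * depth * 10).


Step 1: Water (mm) = theta_FC * depth (cm) * 10
Step 2: Water = 0.33 * 92 * 10
Step 3: Water = 303.6 mm

303.6


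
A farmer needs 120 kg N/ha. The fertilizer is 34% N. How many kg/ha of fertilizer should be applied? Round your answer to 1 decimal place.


Step 1: Fertilizer rate = target N / (N content / 100)
Step 2: Rate = 120 / (34 / 100)
Step 3: Rate = 120 / 0.34
Step 4: Rate = 352.9 kg/ha

352.9


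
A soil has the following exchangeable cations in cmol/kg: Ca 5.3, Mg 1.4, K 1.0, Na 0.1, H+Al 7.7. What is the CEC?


Step 1: CEC = Ca + Mg + K + Na + (H+Al)
Step 2: CEC = 5.3 + 1.4 + 1.0 + 0.1 + 7.7
Step 3: CEC = 15.5 cmol/kg

15.5


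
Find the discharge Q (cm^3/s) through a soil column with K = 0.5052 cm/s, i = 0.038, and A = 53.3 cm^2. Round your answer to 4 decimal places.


Step 1: Apply Darcy's law: Q = K * i * A
Step 2: Q = 0.5052 * 0.038 * 53.3
Step 3: Q = 1.0232 cm^3/s

1.0232


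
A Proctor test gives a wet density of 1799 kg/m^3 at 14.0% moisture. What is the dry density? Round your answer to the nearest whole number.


Step 1: Dry density = wet density / (1 + w/100)
Step 2: Dry density = 1799 / (1 + 14.0/100)
Step 3: Dry density = 1799 / 1.14
Step 4: Dry density = 1578 kg/m^3

1578


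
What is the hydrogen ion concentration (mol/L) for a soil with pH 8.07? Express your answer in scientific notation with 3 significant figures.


Step 1: [H+] = 10^(-pH)
Step 2: [H+] = 10^(-8.07)
Step 3: [H+] = 8.51e-09 mol/L

8.51e-09


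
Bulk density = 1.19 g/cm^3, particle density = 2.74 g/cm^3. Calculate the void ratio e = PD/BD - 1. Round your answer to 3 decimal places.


Step 1: e = PD / BD - 1
Step 2: e = 2.74 / 1.19 - 1
Step 3: e = 2.30252 - 1
Step 4: e = 1.303

1.303


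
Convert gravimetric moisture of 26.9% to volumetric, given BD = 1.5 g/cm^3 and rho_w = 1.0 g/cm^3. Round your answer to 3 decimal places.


Step 1: theta = (w / 100) * BD / rho_w
Step 2: theta = (26.9 / 100) * 1.5 / 1.0
Step 3: theta = 0.269 * 1.5
Step 4: theta = 0.404

0.404


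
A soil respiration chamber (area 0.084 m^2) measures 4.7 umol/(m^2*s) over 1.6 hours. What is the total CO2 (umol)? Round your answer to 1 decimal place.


Step 1: Convert time to seconds: 1.6 hr * 3600 = 5760.0 s
Step 2: Total = flux * area * time_s
Step 3: Total = 4.7 * 0.084 * 5760.0
Step 4: Total = 2274.0 umol

2274.0


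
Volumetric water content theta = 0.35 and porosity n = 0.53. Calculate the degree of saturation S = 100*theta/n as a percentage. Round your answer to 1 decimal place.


Step 1: S = 100 * theta_v / n
Step 2: S = 100 * 0.35 / 0.53
Step 3: S = 66.0%

66.0


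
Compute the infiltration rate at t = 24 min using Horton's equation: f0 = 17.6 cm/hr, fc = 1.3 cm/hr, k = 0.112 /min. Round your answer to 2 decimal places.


Step 1: f = fc + (f0 - fc) * exp(-k * t)
Step 2: exp(-0.112 * 24) = 0.068017
Step 3: f = 1.3 + (17.6 - 1.3) * 0.068017
Step 4: f = 1.3 + 16.3 * 0.068017
Step 5: f = 2.41 cm/hr

2.41


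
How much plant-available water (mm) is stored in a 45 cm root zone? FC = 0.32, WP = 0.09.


Step 1: Available water = (FC - WP) * depth * 10
Step 2: AW = (0.32 - 0.09) * 45 * 10
Step 3: AW = 0.23 * 45 * 10
Step 4: AW = 103.5 mm

103.5


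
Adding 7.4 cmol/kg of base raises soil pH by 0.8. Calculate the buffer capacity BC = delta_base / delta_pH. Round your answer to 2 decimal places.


Step 1: BC = change in base / change in pH
Step 2: BC = 7.4 / 0.8
Step 3: BC = 9.25 cmol/(kg*pH unit)

9.25


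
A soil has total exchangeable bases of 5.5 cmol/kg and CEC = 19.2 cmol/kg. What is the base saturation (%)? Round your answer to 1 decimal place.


Step 1: BS = 100 * (sum of bases) / CEC
Step 2: BS = 100 * 5.5 / 19.2
Step 3: BS = 28.6%

28.6


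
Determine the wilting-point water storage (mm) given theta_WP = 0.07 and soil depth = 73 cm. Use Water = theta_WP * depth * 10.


Step 1: Water (mm) = theta_WP * depth * 10
Step 2: Water = 0.07 * 73 * 10
Step 3: Water = 51.1 mm

51.1


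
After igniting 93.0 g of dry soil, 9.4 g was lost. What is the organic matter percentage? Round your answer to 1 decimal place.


Step 1: OM% = 100 * LOI / sample mass
Step 2: OM = 100 * 9.4 / 93.0
Step 3: OM = 10.1%

10.1


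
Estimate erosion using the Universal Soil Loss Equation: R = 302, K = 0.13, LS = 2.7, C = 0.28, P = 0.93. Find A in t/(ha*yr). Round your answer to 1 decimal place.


Step 1: A = R * K * LS * C * P
Step 2: R * K = 302 * 0.13 = 39.26
Step 3: (R*K) * LS = 39.26 * 2.7 = 106.002
Step 4: * C * P = 106.002 * 0.28 * 0.93 = 27.6
Step 5: A = 27.6 t/(ha*yr)

27.6


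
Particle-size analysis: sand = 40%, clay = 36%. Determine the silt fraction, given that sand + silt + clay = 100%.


Step 1: sand + silt + clay = 100%
Step 2: silt = 100 - sand - clay
Step 3: silt = 100 - 40 - 36
Step 4: silt = 24%

24


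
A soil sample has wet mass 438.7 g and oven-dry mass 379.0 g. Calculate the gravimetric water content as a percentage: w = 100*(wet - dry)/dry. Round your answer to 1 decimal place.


Step 1: Water mass = wet - dry = 438.7 - 379.0 = 59.7 g
Step 2: w = 100 * water mass / dry mass
Step 3: w = 100 * 59.7 / 379.0 = 15.8%

15.8


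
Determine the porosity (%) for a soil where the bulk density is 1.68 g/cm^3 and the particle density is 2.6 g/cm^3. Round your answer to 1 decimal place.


Step 1: Formula: n = 100 * (1 - BD / PD)
Step 2: n = 100 * (1 - 1.68 / 2.6)
Step 3: n = 100 * (1 - 0.64615)
Step 4: n = 35.4%

35.4


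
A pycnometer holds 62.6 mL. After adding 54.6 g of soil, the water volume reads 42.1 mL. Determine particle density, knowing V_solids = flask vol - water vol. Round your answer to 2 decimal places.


Step 1: Volume of solids = flask volume - water volume with soil
Step 2: V_solids = 62.6 - 42.1 = 20.5 mL
Step 3: Particle density = mass / V_solids = 54.6 / 20.5 = 2.66 g/cm^3

2.66


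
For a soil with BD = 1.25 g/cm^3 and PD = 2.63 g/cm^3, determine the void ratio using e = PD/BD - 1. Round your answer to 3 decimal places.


Step 1: e = PD / BD - 1
Step 2: e = 2.63 / 1.25 - 1
Step 3: e = 2.104 - 1
Step 4: e = 1.104

1.104


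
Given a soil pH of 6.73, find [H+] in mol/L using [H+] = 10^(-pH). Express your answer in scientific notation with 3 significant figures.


Step 1: [H+] = 10^(-pH)
Step 2: [H+] = 10^(-6.73)
Step 3: [H+] = 1.86e-07 mol/L

1.86e-07


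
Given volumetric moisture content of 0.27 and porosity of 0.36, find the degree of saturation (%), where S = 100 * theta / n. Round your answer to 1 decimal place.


Step 1: S = 100 * theta_v / n
Step 2: S = 100 * 0.27 / 0.36
Step 3: S = 75.0%

75.0


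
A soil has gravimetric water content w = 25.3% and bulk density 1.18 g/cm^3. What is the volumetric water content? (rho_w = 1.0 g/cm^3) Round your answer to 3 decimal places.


Step 1: theta = (w / 100) * BD / rho_w
Step 2: theta = (25.3 / 100) * 1.18 / 1.0
Step 3: theta = 0.253 * 1.18
Step 4: theta = 0.299

0.299


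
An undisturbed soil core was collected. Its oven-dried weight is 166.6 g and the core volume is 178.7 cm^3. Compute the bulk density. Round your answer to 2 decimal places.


Step 1: Identify the formula: BD = dry mass / volume
Step 2: Substitute values: BD = 166.6 / 178.7
Step 3: BD = 0.93 g/cm^3

0.93


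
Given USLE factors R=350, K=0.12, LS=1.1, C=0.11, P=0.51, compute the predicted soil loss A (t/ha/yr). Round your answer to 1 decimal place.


Step 1: A = R * K * LS * C * P
Step 2: R * K = 350 * 0.12 = 42.0
Step 3: (R*K) * LS = 42.0 * 1.1 = 46.2
Step 4: * C * P = 46.2 * 0.11 * 0.51 = 2.6
Step 5: A = 2.6 t/(ha*yr)

2.6


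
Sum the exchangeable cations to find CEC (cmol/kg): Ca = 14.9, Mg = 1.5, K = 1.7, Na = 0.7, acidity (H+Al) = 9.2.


Step 1: CEC = Ca + Mg + K + Na + (H+Al)
Step 2: CEC = 14.9 + 1.5 + 1.7 + 0.7 + 9.2
Step 3: CEC = 28.0 cmol/kg

28.0


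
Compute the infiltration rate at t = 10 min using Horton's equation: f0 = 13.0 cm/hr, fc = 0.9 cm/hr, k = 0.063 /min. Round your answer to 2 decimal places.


Step 1: f = fc + (f0 - fc) * exp(-k * t)
Step 2: exp(-0.063 * 10) = 0.532592
Step 3: f = 0.9 + (13.0 - 0.9) * 0.532592
Step 4: f = 0.9 + 12.1 * 0.532592
Step 5: f = 7.34 cm/hr

7.34


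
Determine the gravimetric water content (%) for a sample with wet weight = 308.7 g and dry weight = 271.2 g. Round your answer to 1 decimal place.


Step 1: Water mass = wet - dry = 308.7 - 271.2 = 37.5 g
Step 2: w = 100 * water mass / dry mass
Step 3: w = 100 * 37.5 / 271.2 = 13.8%

13.8


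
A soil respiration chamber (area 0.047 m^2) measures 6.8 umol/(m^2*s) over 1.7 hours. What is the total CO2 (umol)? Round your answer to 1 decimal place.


Step 1: Convert time to seconds: 1.7 hr * 3600 = 6120.0 s
Step 2: Total = flux * area * time_s
Step 3: Total = 6.8 * 0.047 * 6120.0
Step 4: Total = 1956.0 umol

1956.0


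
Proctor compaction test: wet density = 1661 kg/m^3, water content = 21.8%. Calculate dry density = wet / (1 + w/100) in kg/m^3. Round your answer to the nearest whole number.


Step 1: Dry density = wet density / (1 + w/100)
Step 2: Dry density = 1661 / (1 + 21.8/100)
Step 3: Dry density = 1661 / 1.218
Step 4: Dry density = 1364 kg/m^3

1364


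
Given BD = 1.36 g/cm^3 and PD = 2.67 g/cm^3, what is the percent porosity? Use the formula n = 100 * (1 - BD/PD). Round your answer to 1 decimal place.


Step 1: Formula: n = 100 * (1 - BD / PD)
Step 2: n = 100 * (1 - 1.36 / 2.67)
Step 3: n = 100 * (1 - 0.50936)
Step 4: n = 49.1%

49.1


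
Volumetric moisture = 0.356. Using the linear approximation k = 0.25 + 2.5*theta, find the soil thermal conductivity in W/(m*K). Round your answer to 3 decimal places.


Step 1: k = 0.25 + 2.5 * theta
Step 2: k = 0.25 + 2.5 * 0.356
Step 3: k = 0.25 + 0.89
Step 4: k = 1.14 W/(m*K)

1.14


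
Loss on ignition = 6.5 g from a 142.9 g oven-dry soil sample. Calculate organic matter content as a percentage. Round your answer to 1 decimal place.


Step 1: OM% = 100 * LOI / sample mass
Step 2: OM = 100 * 6.5 / 142.9
Step 3: OM = 4.5%

4.5


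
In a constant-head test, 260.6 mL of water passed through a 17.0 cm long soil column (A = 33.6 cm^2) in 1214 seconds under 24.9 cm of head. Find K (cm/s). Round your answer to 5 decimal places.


Step 1: K = Q * L / (A * t * h)
Step 2: Numerator = 260.6 * 17.0 = 4430.2
Step 3: Denominator = 33.6 * 1214 * 24.9 = 1015680.96
Step 4: K = 4430.2 / 1015680.96 = 0.00436 cm/s

0.00436


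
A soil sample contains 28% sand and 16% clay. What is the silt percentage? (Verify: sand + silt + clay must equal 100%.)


Step 1: sand + silt + clay = 100%
Step 2: silt = 100 - sand - clay
Step 3: silt = 100 - 28 - 16
Step 4: silt = 56%

56


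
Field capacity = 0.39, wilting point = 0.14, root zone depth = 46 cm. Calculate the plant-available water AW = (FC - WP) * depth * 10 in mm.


Step 1: Available water = (FC - WP) * depth * 10
Step 2: AW = (0.39 - 0.14) * 46 * 10
Step 3: AW = 0.25 * 46 * 10
Step 4: AW = 115.0 mm

115.0


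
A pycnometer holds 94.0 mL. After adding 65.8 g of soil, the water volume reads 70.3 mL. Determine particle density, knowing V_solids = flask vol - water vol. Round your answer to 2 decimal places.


Step 1: Volume of solids = flask volume - water volume with soil
Step 2: V_solids = 94.0 - 70.3 = 23.7 mL
Step 3: Particle density = mass / V_solids = 65.8 / 23.7 = 2.78 g/cm^3

2.78


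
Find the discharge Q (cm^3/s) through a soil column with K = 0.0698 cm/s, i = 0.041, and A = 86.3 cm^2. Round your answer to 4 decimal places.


Step 1: Apply Darcy's law: Q = K * i * A
Step 2: Q = 0.0698 * 0.041 * 86.3
Step 3: Q = 0.247 cm^3/s

0.247


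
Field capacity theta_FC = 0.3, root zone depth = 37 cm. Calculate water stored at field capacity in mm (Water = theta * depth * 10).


Step 1: Water (mm) = theta_FC * depth (cm) * 10
Step 2: Water = 0.3 * 37 * 10
Step 3: Water = 111.0 mm

111.0


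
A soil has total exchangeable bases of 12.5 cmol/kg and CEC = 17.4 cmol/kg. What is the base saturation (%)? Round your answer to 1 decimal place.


Step 1: BS = 100 * (sum of bases) / CEC
Step 2: BS = 100 * 12.5 / 17.4
Step 3: BS = 71.8%

71.8


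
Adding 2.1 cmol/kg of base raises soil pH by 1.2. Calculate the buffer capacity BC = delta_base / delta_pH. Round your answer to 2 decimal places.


Step 1: BC = change in base / change in pH
Step 2: BC = 2.1 / 1.2
Step 3: BC = 1.75 cmol/(kg*pH unit)

1.75


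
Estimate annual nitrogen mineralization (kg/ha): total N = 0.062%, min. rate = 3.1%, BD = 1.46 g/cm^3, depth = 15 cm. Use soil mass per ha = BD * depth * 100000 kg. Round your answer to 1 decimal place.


Step 1: Soil mass per ha = BD * depth * 100000 = 1.46 * 15 * 100000 = 2190000 kg
Step 2: Total N pool = soil mass * N%/100 = 2190000 * 0.062/100 = 1357.8 kg/ha
Step 3: N mineralized = N pool * rate%/100 = 1357.8 * 3.1/100 = 42.1 kg/ha/yr

42.1


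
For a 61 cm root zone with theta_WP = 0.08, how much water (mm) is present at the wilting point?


Step 1: Water (mm) = theta_WP * depth * 10
Step 2: Water = 0.08 * 61 * 10
Step 3: Water = 48.8 mm

48.8


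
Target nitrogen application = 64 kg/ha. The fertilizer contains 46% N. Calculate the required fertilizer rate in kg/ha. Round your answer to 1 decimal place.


Step 1: Fertilizer rate = target N / (N content / 100)
Step 2: Rate = 64 / (46 / 100)
Step 3: Rate = 64 / 0.46
Step 4: Rate = 139.1 kg/ha

139.1


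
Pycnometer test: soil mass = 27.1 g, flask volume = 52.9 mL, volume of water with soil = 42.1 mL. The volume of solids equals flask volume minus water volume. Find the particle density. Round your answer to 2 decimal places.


Step 1: Volume of solids = flask volume - water volume with soil
Step 2: V_solids = 52.9 - 42.1 = 10.8 mL
Step 3: Particle density = mass / V_solids = 27.1 / 10.8 = 2.51 g/cm^3

2.51


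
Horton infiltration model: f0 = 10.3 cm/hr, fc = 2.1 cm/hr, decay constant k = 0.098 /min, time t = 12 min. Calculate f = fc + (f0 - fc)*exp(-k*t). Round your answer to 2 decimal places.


Step 1: f = fc + (f0 - fc) * exp(-k * t)
Step 2: exp(-0.098 * 12) = 0.30851
Step 3: f = 2.1 + (10.3 - 2.1) * 0.30851
Step 4: f = 2.1 + 8.2 * 0.30851
Step 5: f = 4.63 cm/hr

4.63


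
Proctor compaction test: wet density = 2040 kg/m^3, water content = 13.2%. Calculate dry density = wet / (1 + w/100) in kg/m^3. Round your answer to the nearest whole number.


Step 1: Dry density = wet density / (1 + w/100)
Step 2: Dry density = 2040 / (1 + 13.2/100)
Step 3: Dry density = 2040 / 1.132
Step 4: Dry density = 1802 kg/m^3

1802


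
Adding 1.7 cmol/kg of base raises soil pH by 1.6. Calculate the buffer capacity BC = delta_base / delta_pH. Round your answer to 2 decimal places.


Step 1: BC = change in base / change in pH
Step 2: BC = 1.7 / 1.6
Step 3: BC = 1.06 cmol/(kg*pH unit)

1.06


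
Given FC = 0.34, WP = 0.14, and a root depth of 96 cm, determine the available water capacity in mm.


Step 1: Available water = (FC - WP) * depth * 10
Step 2: AW = (0.34 - 0.14) * 96 * 10
Step 3: AW = 0.2 * 96 * 10
Step 4: AW = 192.0 mm

192.0


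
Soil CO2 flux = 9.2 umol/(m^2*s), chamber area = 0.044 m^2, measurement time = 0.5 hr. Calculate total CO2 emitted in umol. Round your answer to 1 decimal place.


Step 1: Convert time to seconds: 0.5 hr * 3600 = 1800.0 s
Step 2: Total = flux * area * time_s
Step 3: Total = 9.2 * 0.044 * 1800.0
Step 4: Total = 728.6 umol

728.6


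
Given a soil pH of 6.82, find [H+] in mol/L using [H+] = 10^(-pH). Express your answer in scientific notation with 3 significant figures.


Step 1: [H+] = 10^(-pH)
Step 2: [H+] = 10^(-6.82)
Step 3: [H+] = 1.51e-07 mol/L

1.51e-07


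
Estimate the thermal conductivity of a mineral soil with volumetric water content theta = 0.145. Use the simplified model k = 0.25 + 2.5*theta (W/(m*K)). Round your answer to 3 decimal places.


Step 1: k = 0.25 + 2.5 * theta
Step 2: k = 0.25 + 2.5 * 0.145
Step 3: k = 0.25 + 0.363
Step 4: k = 0.613 W/(m*K)

0.613


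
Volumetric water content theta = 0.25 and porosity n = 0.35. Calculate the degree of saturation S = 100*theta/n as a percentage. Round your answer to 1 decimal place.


Step 1: S = 100 * theta_v / n
Step 2: S = 100 * 0.25 / 0.35
Step 3: S = 71.4%

71.4


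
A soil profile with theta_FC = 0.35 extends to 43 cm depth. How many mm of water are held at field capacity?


Step 1: Water (mm) = theta_FC * depth (cm) * 10
Step 2: Water = 0.35 * 43 * 10
Step 3: Water = 150.5 mm

150.5


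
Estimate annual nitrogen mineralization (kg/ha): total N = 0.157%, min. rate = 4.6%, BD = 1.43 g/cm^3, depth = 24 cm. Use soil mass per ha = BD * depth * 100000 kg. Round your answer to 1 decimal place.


Step 1: Soil mass per ha = BD * depth * 100000 = 1.43 * 24 * 100000 = 3432000 kg
Step 2: Total N pool = soil mass * N%/100 = 3432000 * 0.157/100 = 5388.24 kg/ha
Step 3: N mineralized = N pool * rate%/100 = 5388.24 * 4.6/100 = 247.9 kg/ha/yr

247.9


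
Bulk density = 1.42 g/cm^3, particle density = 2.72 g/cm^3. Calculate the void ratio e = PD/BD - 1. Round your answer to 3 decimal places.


Step 1: e = PD / BD - 1
Step 2: e = 2.72 / 1.42 - 1
Step 3: e = 1.91549 - 1
Step 4: e = 0.915

0.915


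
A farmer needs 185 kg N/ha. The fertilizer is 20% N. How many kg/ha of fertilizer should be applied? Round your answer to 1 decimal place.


Step 1: Fertilizer rate = target N / (N content / 100)
Step 2: Rate = 185 / (20 / 100)
Step 3: Rate = 185 / 0.2
Step 4: Rate = 925.0 kg/ha

925.0


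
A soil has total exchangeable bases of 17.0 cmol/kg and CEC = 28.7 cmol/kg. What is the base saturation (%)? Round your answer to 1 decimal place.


Step 1: BS = 100 * (sum of bases) / CEC
Step 2: BS = 100 * 17.0 / 28.7
Step 3: BS = 59.2%

59.2


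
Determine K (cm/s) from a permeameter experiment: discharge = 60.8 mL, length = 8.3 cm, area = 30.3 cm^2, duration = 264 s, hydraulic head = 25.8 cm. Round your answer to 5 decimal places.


Step 1: K = Q * L / (A * t * h)
Step 2: Numerator = 60.8 * 8.3 = 504.64
Step 3: Denominator = 30.3 * 264 * 25.8 = 206379.36
Step 4: K = 504.64 / 206379.36 = 0.00245 cm/s

0.00245


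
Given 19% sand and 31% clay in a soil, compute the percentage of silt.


Step 1: sand + silt + clay = 100%
Step 2: silt = 100 - sand - clay
Step 3: silt = 100 - 19 - 31
Step 4: silt = 50%

50


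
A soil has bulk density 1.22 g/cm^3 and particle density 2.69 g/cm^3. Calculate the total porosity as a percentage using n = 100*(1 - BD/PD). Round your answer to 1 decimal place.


Step 1: Formula: n = 100 * (1 - BD / PD)
Step 2: n = 100 * (1 - 1.22 / 2.69)
Step 3: n = 100 * (1 - 0.45353)
Step 4: n = 54.6%

54.6


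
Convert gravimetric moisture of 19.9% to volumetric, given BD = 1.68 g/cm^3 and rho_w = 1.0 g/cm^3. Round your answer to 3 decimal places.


Step 1: theta = (w / 100) * BD / rho_w
Step 2: theta = (19.9 / 100) * 1.68 / 1.0
Step 3: theta = 0.199 * 1.68
Step 4: theta = 0.334

0.334


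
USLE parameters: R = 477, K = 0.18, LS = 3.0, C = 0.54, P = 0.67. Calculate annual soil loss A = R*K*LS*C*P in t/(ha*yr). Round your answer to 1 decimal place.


Step 1: A = R * K * LS * C * P
Step 2: R * K = 477 * 0.18 = 85.86
Step 3: (R*K) * LS = 85.86 * 3.0 = 257.58
Step 4: * C * P = 257.58 * 0.54 * 0.67 = 93.2
Step 5: A = 93.2 t/(ha*yr)

93.2


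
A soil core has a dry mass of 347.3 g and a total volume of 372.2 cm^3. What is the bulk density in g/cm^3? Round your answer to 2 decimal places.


Step 1: Identify the formula: BD = dry mass / volume
Step 2: Substitute values: BD = 347.3 / 372.2
Step 3: BD = 0.93 g/cm^3

0.93


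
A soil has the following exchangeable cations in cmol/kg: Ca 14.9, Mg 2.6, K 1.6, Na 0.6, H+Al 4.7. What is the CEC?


Step 1: CEC = Ca + Mg + K + Na + (H+Al)
Step 2: CEC = 14.9 + 2.6 + 1.6 + 0.6 + 4.7
Step 3: CEC = 24.4 cmol/kg

24.4


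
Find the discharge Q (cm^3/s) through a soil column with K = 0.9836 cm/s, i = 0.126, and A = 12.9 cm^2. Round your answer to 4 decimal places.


Step 1: Apply Darcy's law: Q = K * i * A
Step 2: Q = 0.9836 * 0.126 * 12.9
Step 3: Q = 1.5987 cm^3/s

1.5987


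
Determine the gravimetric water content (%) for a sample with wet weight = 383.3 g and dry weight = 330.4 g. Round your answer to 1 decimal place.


Step 1: Water mass = wet - dry = 383.3 - 330.4 = 52.9 g
Step 2: w = 100 * water mass / dry mass
Step 3: w = 100 * 52.9 / 330.4 = 16.0%

16.0


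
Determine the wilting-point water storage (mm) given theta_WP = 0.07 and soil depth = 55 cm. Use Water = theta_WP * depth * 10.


Step 1: Water (mm) = theta_WP * depth * 10
Step 2: Water = 0.07 * 55 * 10
Step 3: Water = 38.5 mm

38.5


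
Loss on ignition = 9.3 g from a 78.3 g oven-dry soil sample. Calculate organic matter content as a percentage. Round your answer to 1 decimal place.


Step 1: OM% = 100 * LOI / sample mass
Step 2: OM = 100 * 9.3 / 78.3
Step 3: OM = 11.9%

11.9


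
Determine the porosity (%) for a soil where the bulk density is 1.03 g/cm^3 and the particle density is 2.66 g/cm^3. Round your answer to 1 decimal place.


Step 1: Formula: n = 100 * (1 - BD / PD)
Step 2: n = 100 * (1 - 1.03 / 2.66)
Step 3: n = 100 * (1 - 0.38722)
Step 4: n = 61.3%

61.3


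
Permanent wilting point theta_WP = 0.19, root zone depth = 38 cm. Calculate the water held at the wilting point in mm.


Step 1: Water (mm) = theta_WP * depth * 10
Step 2: Water = 0.19 * 38 * 10
Step 3: Water = 72.2 mm

72.2


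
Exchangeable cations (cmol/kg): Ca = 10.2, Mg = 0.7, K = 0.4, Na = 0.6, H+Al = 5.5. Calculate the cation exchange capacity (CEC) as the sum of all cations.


Step 1: CEC = Ca + Mg + K + Na + (H+Al)
Step 2: CEC = 10.2 + 0.7 + 0.4 + 0.6 + 5.5
Step 3: CEC = 17.4 cmol/kg

17.4


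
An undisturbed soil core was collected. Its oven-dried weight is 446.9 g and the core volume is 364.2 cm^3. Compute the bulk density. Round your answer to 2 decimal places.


Step 1: Identify the formula: BD = dry mass / volume
Step 2: Substitute values: BD = 446.9 / 364.2
Step 3: BD = 1.23 g/cm^3

1.23


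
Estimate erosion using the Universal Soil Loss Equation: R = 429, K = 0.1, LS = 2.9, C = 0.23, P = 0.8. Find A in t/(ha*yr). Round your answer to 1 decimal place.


Step 1: A = R * K * LS * C * P
Step 2: R * K = 429 * 0.1 = 42.9
Step 3: (R*K) * LS = 42.9 * 2.9 = 124.41
Step 4: * C * P = 124.41 * 0.23 * 0.8 = 22.9
Step 5: A = 22.9 t/(ha*yr)

22.9


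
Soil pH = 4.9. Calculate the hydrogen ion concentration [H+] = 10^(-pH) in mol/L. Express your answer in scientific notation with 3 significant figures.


Step 1: [H+] = 10^(-pH)
Step 2: [H+] = 10^(-4.9)
Step 3: [H+] = 1.26e-05 mol/L

1.26e-05


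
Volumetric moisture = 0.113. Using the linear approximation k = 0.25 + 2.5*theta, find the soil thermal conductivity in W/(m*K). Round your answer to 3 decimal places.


Step 1: k = 0.25 + 2.5 * theta
Step 2: k = 0.25 + 2.5 * 0.113
Step 3: k = 0.25 + 0.283
Step 4: k = 0.533 W/(m*K)

0.533


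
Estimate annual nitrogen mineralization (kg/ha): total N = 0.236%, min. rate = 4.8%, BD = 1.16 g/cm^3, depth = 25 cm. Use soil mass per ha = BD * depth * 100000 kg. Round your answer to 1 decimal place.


Step 1: Soil mass per ha = BD * depth * 100000 = 1.16 * 25 * 100000 = 2900000 kg
Step 2: Total N pool = soil mass * N%/100 = 2900000 * 0.236/100 = 6844.0 kg/ha
Step 3: N mineralized = N pool * rate%/100 = 6844.0 * 4.8/100 = 328.5 kg/ha/yr

328.5


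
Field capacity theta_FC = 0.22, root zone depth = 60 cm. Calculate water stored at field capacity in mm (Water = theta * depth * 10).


Step 1: Water (mm) = theta_FC * depth (cm) * 10
Step 2: Water = 0.22 * 60 * 10
Step 3: Water = 132.0 mm

132.0
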